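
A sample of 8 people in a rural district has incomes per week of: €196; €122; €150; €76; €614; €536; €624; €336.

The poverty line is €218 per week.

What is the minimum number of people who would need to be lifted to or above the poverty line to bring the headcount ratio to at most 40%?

Currently q = 4 of N = 8 are below the line (H = 0.500).
A headcount ratio of at most 40% allows at most ⌊0.40 × 8⌋ = 3 poor people.
So at least 4 − 3 = 1 must be lifted.

1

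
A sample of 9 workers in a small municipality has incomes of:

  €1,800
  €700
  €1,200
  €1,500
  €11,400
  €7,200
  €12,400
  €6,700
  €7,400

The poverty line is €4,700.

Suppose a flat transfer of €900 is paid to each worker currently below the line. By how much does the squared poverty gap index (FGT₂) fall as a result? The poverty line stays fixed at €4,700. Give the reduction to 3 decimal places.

Before: below the line — €700, €1,200, €1,500, €1,800; squared poverty gap index (FGT₂) = 0.23590.
After the €900 transfer: below the line — €1,600, €2,100, €2,400, €2,700; squared poverty gap index (FGT₂) = 0.12907.
Reduction = 0.23590 − 0.12907 = 0.107.

0.107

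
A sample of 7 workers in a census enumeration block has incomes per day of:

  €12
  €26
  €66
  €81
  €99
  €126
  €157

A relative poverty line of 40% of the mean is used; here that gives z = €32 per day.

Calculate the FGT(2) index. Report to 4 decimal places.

Poor units: €12, €26 (q = 2 of N = 7).
Relative gaps: (32−12)/32 = 0.6250; (32−26)/32 = 0.1875.
Squared: 0.3906; 0.0352.
Sum = 0.425781; P₂ = 0.425781 / 7 = 0.0608.

0.0608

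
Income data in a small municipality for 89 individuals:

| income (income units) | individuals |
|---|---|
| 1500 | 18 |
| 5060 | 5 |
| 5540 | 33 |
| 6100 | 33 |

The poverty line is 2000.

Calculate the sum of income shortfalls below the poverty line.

Incomes under z: 18×1500 (q = 18 of N = 89).
Individual gaps: 18×(2000−1500) = 9000.
Aggregate gap = 9000.

9000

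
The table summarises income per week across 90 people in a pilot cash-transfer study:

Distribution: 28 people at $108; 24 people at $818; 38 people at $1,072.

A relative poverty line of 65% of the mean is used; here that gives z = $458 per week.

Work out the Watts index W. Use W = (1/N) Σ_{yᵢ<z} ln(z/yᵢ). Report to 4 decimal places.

0.4495

Below z: 28×$108 (q = 28 of N = 90).
Log gaps: ln(458/108) = 1.4447 (×28).
W = 40.452663 / 90 = 0.4495.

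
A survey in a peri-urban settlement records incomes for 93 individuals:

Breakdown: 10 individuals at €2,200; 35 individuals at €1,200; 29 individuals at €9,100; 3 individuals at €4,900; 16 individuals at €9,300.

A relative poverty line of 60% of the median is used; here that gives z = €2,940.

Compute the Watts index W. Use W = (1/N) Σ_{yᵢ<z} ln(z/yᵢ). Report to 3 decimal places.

Incomes under z: 35×€1,200, 10×€2,200 (q = 45 of N = 93).
Log shortfalls: ln(2940/1200) = 0.8961 (×35); ln(2940/2200) = 0.2900 (×10).
W = 34.262603 / 93 = 0.368.

0.368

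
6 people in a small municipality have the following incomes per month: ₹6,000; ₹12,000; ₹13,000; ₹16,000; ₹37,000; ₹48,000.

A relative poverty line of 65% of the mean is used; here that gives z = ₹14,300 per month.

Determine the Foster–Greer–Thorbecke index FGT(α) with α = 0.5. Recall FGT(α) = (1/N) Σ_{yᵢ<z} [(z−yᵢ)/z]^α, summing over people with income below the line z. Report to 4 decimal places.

0.2441

Incomes under z: ₹6,000, ₹12,000, ₹13,000 (q = 3 of N = 6).
Relative gaps: (14300−6000)/14300 = 0.5804; (14300−12000)/14300 = 0.1608; (14300−13000)/14300 = 0.0909.
Raised to α = 0.5: 0.76185; 0.40105; 0.30151.
Sum = 1.464412; FGT(0.5) = 1.464412 / 6 = 0.2441.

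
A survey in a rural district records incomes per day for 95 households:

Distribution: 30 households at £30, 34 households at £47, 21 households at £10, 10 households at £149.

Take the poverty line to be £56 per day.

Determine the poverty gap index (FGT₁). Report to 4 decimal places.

0.3857

Poor units: 21×£10, 30×£30, 34×£47 (q = 85 of N = 95).
Normalized shortfalls: (56−10)/56 = 0.8214 (×21); (56−30)/56 = 0.4643 (×30); (56−47)/56 = 0.1607 (×34).
Σ = 36.642857. Dividing by the full population N = 95 gives P₁ = 0.3857.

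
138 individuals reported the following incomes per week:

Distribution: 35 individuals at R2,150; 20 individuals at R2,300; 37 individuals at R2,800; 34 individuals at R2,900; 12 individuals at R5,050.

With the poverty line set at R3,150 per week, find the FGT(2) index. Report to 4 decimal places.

0.0410

Poor units: 35×R2,150, 20×R2,300, 37×R2,800, 34×R2,900 (q = 126 of N = 138).
Normalized shortfalls: (3150−2150)/3150 = 0.3175 (×35); (3150−2300)/3150 = 0.2698 (×20); (3150−2800)/3150 = 0.1111 (×37); (3150−2900)/3150 = 0.0794 (×34).
Squared: 0.1008 (×35); 0.0728 (×20); 0.0123 (×37); 0.0063 (×34).
Sum = 5.654573; P₂ = 5.654573 / 138 = 0.0410.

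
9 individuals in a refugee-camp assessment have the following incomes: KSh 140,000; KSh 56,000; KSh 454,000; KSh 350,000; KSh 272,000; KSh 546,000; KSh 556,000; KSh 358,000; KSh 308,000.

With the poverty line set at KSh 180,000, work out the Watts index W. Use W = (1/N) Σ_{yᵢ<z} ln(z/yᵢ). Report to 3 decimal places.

0.158

Incomes under z: KSh 56,000, KSh 140,000 (q = 2 of N = 9).
Log shortfalls: ln(180000/56000) = 1.1676; ln(180000/140000) = 0.2513.
W = 1.418920 / 9 = 0.158.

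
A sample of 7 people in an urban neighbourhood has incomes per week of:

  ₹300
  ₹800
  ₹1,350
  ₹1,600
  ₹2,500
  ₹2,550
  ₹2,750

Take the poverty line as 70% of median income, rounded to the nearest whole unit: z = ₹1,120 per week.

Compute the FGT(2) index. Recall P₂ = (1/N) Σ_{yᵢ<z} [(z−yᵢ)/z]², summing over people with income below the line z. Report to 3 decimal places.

Incomes under z: ₹300, ₹800 (q = 2 of N = 7).
Normalized shortfalls: (1120−300)/1120 = 0.7321; (1120−800)/1120 = 0.2857.
Squared: 0.5360; 0.0816.
Sum = 0.617666; P₂ = 0.617666 / 7 = 0.088.

0.088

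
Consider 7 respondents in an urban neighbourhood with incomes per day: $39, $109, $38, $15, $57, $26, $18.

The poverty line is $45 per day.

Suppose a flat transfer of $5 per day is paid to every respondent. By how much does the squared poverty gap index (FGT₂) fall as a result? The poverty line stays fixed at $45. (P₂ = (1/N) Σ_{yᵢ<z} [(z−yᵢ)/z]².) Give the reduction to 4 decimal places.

Before: below the line — $15, $18, $26, $38, $39; squared poverty gap index (FGT₂) = 0.146384.
After the $5 transfer: below the line — $20, $23, $31, $43, $44; squared poverty gap index (FGT₂) = 0.092416.
Reduction = 0.146384 − 0.092416 = 0.0540.

0.0540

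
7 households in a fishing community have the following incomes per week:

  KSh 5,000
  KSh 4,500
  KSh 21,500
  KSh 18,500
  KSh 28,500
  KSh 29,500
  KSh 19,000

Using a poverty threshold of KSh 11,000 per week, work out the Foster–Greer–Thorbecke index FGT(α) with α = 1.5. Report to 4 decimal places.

Poor units: KSh 4,500, KSh 5,000 (q = 2 of N = 7).
Normalized shortfalls: (11000−4500)/11000 = 0.5909; (11000−5000)/11000 = 0.5455.
Raised to α = 1.5: 0.45424; 0.40284.
Sum = 0.857080; FGT(1.5) = 0.857080 / 7 = 0.1224.

0.1224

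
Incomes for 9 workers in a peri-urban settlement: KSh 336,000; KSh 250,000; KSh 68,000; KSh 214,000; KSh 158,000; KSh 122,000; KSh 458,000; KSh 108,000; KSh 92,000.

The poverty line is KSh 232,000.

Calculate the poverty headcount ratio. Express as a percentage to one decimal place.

6 of the 9 workers have income below KSh 232,000.
H = 6/9 = 66.7%.

66.7%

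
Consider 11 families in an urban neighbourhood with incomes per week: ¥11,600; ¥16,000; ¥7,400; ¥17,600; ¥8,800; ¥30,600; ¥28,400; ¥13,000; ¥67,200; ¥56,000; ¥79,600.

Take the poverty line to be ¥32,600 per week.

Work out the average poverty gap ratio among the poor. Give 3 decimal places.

0.488

Below the line: ¥7,400, ¥8,800, ¥11,600, ¥13,000, ¥16,000, ¥17,600, ¥28,400, ¥30,600 (q = 8 of N = 11).
Shortfall ratios (z−y)/z: 0.7730, 0.7301, 0.6442, 0.6012, 0.5092, 0.4601, 0.1288, 0.0613; sum = 3.907975.
I averages over the q = 8 poor units only: 3.907975 / 8 = 0.488.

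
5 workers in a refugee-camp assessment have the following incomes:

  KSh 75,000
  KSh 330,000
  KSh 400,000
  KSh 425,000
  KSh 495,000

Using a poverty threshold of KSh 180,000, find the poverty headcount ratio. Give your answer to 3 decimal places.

0.200

1 of the 5 workers have income below KSh 180,000.
H = 1/5 = 0.200.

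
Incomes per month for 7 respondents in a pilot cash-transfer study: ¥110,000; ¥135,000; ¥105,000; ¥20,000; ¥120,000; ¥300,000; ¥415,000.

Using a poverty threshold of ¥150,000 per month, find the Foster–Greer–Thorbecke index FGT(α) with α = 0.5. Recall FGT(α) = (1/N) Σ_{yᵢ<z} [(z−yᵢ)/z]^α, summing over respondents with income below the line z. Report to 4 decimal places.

0.3941

Below the line: ¥20,000, ¥105,000, ¥110,000, ¥120,000, ¥135,000 (q = 5 of N = 7).
Relative gaps: (150000−20000)/150000 = 0.8667; (150000−105000)/150000 = 0.3000; (150000−110000)/150000 = 0.2667; (150000−120000)/150000 = 0.2000; (150000−135000)/150000 = 0.1000.
Raised to α = 0.5: 0.93095; 0.54772; 0.51640; 0.44721; 0.31623.
Sum = 2.758511; FGT(0.5) = 2.758511 / 7 = 0.3941.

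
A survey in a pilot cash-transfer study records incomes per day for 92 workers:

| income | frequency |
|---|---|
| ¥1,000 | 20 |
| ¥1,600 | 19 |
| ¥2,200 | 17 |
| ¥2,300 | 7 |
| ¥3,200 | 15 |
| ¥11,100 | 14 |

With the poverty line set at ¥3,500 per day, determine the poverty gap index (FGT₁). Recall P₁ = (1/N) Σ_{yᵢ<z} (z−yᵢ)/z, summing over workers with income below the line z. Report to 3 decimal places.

Below the line: 20×¥1,000, 19×¥1,600, 17×¥2,200, 7×¥2,300, 15×¥3,200 (q = 78 of N = 92).
Normalized shortfalls: (3500−1000)/3500 = 0.7143 (×20); (3500−1600)/3500 = 0.5429 (×19); (3500−2200)/3500 = 0.3714 (×17); (3500−2300)/3500 = 0.3429 (×7); (3500−3200)/3500 = 0.0857 (×15).
Sum of shortfalls = 34.600000; P₁ averages over all N: 34.600000 / 92 = 0.376.

0.376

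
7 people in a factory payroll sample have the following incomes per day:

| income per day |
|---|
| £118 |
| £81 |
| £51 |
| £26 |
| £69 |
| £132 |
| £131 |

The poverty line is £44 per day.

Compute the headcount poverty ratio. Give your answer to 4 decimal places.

1 of the 7 people have income below £44.
H = 1/7 = 0.1429.

0.1429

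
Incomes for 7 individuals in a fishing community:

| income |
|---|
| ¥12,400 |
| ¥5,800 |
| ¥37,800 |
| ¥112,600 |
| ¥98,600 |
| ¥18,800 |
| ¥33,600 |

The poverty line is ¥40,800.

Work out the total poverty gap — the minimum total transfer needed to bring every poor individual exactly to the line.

¥95,600

Below z: ¥5,800, ¥12,400, ¥18,800, ¥33,600, ¥37,800 (q = 5 of N = 7).
Individual gaps: 40800−5800 = 35000; 40800−12400 = 28400; 40800−18800 = 22000; 40800−33600 = 7200; 40800−37800 = 3000.
Aggregate gap = ¥95,600.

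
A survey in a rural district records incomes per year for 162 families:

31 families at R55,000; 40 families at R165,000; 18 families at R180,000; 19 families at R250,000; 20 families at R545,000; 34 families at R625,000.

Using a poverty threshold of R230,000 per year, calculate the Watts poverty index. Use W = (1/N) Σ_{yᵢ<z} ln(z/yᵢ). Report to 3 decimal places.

Below z: 31×R55,000, 40×R165,000, 18×R180,000 (q = 89 of N = 162).
Log shortfalls: ln(230000/55000) = 1.4307 (×31); ln(230000/165000) = 0.3321 (×40); ln(230000/180000) = 0.2451 (×18).
W = 62.050687 / 162 = 0.383.

0.383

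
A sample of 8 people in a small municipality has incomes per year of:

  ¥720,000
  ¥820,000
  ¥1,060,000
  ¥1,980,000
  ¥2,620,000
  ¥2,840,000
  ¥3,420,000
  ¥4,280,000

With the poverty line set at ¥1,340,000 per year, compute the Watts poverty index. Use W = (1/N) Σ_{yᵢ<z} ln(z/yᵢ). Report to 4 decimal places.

Below the line: ¥720,000, ¥820,000, ¥1,060,000 (q = 3 of N = 8).
ln(z/y) terms: ln(1340000/720000) = 0.6212; ln(1340000/820000) = 0.4911; ln(1340000/1060000) = 0.2344.
W = 1.346695 / 8 = 0.1683.

0.1683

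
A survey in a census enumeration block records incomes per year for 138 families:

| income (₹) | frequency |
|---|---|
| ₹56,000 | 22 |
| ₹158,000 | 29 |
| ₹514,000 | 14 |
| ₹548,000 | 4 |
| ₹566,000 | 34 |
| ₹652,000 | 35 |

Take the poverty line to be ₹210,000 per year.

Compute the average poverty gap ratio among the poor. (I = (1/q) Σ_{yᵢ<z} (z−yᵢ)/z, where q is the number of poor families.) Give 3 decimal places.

0.457

Incomes under z: 22×₹56,000, 29×₹158,000 (q = 51 of N = 138).
Shortfall ratios (z−y)/z: 0.7333 (×22), 0.2476 (×29); sum = 23.314286.
The income-gap ratio divides by q (the poor only): 23.314286 / 51 = 0.457.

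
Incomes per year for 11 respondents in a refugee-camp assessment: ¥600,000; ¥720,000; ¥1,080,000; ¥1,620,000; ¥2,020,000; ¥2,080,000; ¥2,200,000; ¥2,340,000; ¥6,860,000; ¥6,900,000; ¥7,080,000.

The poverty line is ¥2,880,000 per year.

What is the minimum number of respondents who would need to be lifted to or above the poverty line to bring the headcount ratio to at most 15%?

7

Currently q = 8 of N = 11 are below the line (H = 0.727).
A headcount ratio of at most 15% allows at most ⌊0.15 × 11⌋ = 1 poor respondents.
So at least 8 − 1 = 7 must be lifted.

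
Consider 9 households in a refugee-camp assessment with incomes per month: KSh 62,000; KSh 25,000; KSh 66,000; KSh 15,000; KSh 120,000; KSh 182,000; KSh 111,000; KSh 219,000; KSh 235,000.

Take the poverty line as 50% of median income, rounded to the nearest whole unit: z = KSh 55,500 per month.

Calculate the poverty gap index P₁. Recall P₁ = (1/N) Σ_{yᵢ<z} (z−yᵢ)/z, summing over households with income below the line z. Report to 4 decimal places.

0.1421

Poor units: KSh 15,000, KSh 25,000 (q = 2 of N = 9).
Gap ratios (z−y)/z: (55500−15000)/55500 = 0.7297; (55500−25000)/55500 = 0.5495.
Sum of shortfalls = 1.279279; P₁ averages over all N: 1.279279 / 9 = 0.1421.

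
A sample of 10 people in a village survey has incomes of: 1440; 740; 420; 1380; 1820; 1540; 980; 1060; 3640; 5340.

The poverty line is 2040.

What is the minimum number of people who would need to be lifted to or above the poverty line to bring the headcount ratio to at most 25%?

6

Currently q = 8 of N = 10 are below the line (H = 0.800).
A headcount ratio of at most 25% allows at most ⌊0.25 × 10⌋ = 2 poor people.
So at least 8 − 2 = 6 must be lifted.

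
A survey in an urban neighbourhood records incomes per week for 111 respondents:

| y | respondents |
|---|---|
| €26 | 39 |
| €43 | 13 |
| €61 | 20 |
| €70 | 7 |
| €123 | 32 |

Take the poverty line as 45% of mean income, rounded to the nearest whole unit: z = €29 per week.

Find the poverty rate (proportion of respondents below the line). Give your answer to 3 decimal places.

0.351

39 of the 111 respondents have income below €29.
H = 39/111 = 0.351.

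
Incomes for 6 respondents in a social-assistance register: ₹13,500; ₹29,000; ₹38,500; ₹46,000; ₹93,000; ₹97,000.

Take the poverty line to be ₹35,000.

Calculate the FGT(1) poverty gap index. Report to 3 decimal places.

0.131

Below z: ₹13,500, ₹29,000 (q = 2 of N = 6).
Relative gaps: (35000−13500)/35000 = 0.6143; (35000−29000)/35000 = 0.1714.
Sum of shortfalls = 0.785714; P₁ averages over all N: 0.785714 / 6 = 0.131.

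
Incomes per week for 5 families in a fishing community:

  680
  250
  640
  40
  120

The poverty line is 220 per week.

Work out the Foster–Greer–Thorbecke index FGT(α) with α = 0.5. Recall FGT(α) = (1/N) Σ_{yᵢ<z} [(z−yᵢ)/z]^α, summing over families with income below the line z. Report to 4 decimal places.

0.3157

Incomes under z: 40, 120 (q = 2 of N = 5).
Gap ratios (z−y)/z: (220−40)/220 = 0.8182; (220−120)/220 = 0.4545.
Raised to α = 0.5: 0.90453; 0.67420.
Sum = 1.578734; FGT(0.5) = 1.578734 / 5 = 0.3157.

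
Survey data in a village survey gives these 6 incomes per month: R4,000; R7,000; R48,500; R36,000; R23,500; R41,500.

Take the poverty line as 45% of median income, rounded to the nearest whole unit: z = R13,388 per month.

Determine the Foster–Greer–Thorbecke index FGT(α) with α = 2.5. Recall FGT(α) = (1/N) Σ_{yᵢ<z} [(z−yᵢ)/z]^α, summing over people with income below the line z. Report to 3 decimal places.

0.095

Incomes under z: R4,000, R7,000 (q = 2 of N = 6).
Normalized shortfalls: (13388−4000)/13388 = 0.7012; (13388−7000)/13388 = 0.4771.
Raised to α = 2.5: 0.41176; 0.15726.
Sum = 0.569021; FGT(2.5) = 0.569021 / 6 = 0.095.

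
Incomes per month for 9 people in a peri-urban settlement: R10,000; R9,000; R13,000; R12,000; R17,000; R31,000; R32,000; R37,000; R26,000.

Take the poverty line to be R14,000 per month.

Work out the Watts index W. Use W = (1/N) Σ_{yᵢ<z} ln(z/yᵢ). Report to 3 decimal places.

Below the line: R9,000, R10,000, R12,000, R13,000 (q = 4 of N = 9).
Log shortfalls: ln(14000/9000) = 0.4418; ln(14000/10000) = 0.3365; ln(14000/12000) = 0.1542; ln(14000/13000) = 0.0741.
W = 1.006564 / 9 = 0.112.

0.112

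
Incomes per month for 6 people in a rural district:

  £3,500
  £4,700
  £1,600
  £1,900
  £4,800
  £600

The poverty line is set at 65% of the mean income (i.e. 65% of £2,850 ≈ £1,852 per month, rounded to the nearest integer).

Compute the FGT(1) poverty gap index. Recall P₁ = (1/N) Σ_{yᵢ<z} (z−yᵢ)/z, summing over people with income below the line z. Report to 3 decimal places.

Below z: £600, £1,600 (q = 2 of N = 6).
Normalized shortfalls: (1852−600)/1852 = 0.6760; (1852−1600)/1852 = 0.1361.
Sum of shortfalls = 0.812095; P₁ averages over all N: 0.812095 / 6 = 0.135.

0.135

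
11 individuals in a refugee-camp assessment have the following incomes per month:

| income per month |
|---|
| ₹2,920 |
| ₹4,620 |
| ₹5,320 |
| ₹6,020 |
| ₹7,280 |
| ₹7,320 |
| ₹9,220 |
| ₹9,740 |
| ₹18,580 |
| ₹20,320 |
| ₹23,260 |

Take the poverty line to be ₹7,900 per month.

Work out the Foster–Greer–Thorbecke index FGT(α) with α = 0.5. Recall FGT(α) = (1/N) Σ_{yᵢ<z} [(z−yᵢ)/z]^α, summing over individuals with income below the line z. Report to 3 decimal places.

Below the line: ₹2,920, ₹4,620, ₹5,320, ₹6,020, ₹7,280, ₹7,320 (q = 6 of N = 11).
Normalized shortfalls: (7900−2920)/7900 = 0.6304; (7900−4620)/7900 = 0.4152; (7900−5320)/7900 = 0.3266; (7900−6020)/7900 = 0.2380; (7900−7280)/7900 = 0.0785; (7900−7320)/7900 = 0.0734.
Raised to α = 0.5: 0.79396; 0.64435; 0.57147; 0.48783; 0.28014; 0.27096.
Sum = 3.048719; FGT(0.5) = 3.048719 / 11 = 0.277.

0.277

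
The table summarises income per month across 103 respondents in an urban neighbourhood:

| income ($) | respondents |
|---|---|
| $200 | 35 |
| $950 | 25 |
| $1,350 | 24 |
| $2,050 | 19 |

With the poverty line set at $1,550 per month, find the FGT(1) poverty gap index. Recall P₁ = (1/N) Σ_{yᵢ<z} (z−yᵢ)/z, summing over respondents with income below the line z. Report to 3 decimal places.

0.420

Incomes under z: 35×$200, 25×$950, 24×$1,350 (q = 84 of N = 103).
Normalized shortfalls: (1550−200)/1550 = 0.8710 (×35); (1550−950)/1550 = 0.3871 (×25); (1550−1350)/1550 = 0.1290 (×24).
Σ = 43.258065. Dividing by the full population N = 103 gives P₁ = 0.420.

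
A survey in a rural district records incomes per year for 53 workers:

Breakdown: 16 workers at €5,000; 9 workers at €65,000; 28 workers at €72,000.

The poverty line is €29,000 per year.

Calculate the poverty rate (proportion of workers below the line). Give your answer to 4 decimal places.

0.3019

16 of the 53 workers have income below €29,000.
H = 16/53 = 0.3019.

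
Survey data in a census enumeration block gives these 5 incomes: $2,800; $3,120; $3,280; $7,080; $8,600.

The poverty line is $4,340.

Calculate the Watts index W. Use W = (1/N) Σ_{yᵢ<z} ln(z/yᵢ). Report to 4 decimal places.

Poor units: $2,800, $3,120, $3,280 (q = 3 of N = 5).
Log shortfalls: ln(4340/2800) = 0.4383; ln(4340/3120) = 0.3300; ln(4340/3280) = 0.2800.
W = 1.048327 / 5 = 0.2097.

0.2097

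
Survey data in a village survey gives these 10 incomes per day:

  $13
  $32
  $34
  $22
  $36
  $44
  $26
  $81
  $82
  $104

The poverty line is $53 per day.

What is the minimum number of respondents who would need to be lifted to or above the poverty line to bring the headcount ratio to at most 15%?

6

7 of the 10 respondents are poor, so H = 7/10 = 0.700.
A headcount ratio of at most 15% allows at most ⌊0.15 × 10⌋ = 1 poor respondents.
So at least 7 − 1 = 6 must be lifted.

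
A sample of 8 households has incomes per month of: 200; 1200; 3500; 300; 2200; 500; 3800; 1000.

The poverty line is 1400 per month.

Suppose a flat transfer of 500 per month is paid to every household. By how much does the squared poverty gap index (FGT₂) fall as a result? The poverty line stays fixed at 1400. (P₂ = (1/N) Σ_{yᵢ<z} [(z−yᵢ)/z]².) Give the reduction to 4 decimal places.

Before: below the line — 200, 300, 500, 1000, 1200; squared poverty gap index (FGT₂) = 0.233418.
After the 500 transfer: below the line — 700, 800, 1000; squared poverty gap index (FGT₂) = 0.064413.
Reduction = 0.233418 − 0.064413 = 0.1690.

0.1690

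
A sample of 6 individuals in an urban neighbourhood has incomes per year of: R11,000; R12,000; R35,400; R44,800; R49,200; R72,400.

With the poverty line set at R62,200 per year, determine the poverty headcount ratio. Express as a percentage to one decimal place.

5 of the 6 individuals have income below R62,200.
H = 5/6 = 83.3%.

83.3%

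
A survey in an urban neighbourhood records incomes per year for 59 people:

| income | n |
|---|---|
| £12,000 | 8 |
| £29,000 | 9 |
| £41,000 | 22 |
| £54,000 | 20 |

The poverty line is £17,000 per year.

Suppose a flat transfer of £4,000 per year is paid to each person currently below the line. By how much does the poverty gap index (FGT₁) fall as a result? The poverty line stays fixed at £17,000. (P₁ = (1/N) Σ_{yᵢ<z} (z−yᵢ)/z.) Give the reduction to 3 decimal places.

Before: below the line — 8×£12,000; poverty gap index (FGT₁) = 0.03988.
After the £4,000 transfer: below the line — 8×£16,000; poverty gap index (FGT₁) = 0.00798.
Reduction = 0.03988 − 0.00798 = 0.032.

0.032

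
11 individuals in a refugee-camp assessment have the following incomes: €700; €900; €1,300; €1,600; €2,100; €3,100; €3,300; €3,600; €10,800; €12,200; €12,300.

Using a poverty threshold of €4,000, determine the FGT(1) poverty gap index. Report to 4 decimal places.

0.3500

Below the line: €700, €900, €1,300, €1,600, €2,100, €3,100, €3,300, €3,600 (q = 8 of N = 11).
Normalized shortfalls: (4000−700)/4000 = 0.8250; (4000−900)/4000 = 0.7750; (4000−1300)/4000 = 0.6750; (4000−1600)/4000 = 0.6000; (4000−2100)/4000 = 0.4750; (4000−3100)/4000 = 0.2250; (4000−3300)/4000 = 0.1750; (4000−3600)/4000 = 0.1000.
Sum of shortfalls = 3.850000; P₁ averages over all N: 3.850000 / 11 = 0.3500.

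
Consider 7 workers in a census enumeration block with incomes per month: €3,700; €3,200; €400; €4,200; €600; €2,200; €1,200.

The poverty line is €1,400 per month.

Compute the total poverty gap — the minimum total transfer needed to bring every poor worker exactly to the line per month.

Incomes under z: €400, €600, €1,200 (q = 3 of N = 7).
Individual gaps: 1400−400 = 1000; 1400−600 = 800; 1400−1200 = 200.
Aggregate gap = €2,000.

€2,000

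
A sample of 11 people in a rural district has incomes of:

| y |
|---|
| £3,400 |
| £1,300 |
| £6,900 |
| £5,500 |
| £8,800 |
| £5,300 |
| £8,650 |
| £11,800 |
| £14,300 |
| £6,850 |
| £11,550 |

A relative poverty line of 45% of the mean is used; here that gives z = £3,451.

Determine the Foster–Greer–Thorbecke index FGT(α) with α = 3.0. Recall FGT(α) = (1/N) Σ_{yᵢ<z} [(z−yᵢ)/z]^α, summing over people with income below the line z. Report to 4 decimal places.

0.0220

Below z: £1,300, £3,400 (q = 2 of N = 11).
Relative gaps: (3451−1300)/3451 = 0.6233; (3451−3400)/3451 = 0.0148.
Raised to α = 3.0: 0.24215; 0.00000.
Sum = 0.242154; FGT(3.0) = 0.242154 / 11 = 0.0220.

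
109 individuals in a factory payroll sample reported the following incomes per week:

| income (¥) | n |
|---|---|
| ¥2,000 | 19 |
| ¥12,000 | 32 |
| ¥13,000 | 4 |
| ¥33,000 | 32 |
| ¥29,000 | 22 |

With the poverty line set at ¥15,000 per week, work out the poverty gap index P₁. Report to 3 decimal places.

Poor units: 19×¥2,000, 32×¥12,000, 4×¥13,000 (q = 55 of N = 109).
Gap ratios (z−y)/z: (15000−2000)/15000 = 0.8667 (×19); (15000−12000)/15000 = 0.2000 (×32); (15000−13000)/15000 = 0.1333 (×4).
Σ = 23.400000. Dividing by the full population N = 109 gives P₁ = 0.215.

0.215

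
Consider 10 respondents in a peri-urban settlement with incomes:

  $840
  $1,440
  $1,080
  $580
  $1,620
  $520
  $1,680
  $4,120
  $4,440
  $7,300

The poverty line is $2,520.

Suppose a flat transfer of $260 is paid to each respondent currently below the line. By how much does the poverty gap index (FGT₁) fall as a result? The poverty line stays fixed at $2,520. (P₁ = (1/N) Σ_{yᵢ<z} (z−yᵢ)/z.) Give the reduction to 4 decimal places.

0.0722

Before: below the line — $520, $580, $840, $1,080, $1,440, $1,620, $1,680; poverty gap index (FGT₁) = 0.392063.
After the $260 transfer: below the line — $780, $840, $1,100, $1,340, $1,700, $1,880, $1,940; poverty gap index (FGT₁) = 0.319841.
Reduction = 0.392063 − 0.319841 = 0.0722.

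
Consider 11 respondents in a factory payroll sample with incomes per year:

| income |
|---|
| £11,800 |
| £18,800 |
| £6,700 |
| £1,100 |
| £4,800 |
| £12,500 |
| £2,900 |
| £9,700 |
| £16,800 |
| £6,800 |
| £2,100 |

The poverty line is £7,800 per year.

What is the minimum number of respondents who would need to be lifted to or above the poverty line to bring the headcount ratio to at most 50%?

6 of the 11 respondents are poor, so H = 6/11 = 0.545.
A headcount ratio of at most 50% allows at most ⌊0.50 × 11⌋ = 5 poor respondents.
So at least 6 − 5 = 1 must be lifted.

1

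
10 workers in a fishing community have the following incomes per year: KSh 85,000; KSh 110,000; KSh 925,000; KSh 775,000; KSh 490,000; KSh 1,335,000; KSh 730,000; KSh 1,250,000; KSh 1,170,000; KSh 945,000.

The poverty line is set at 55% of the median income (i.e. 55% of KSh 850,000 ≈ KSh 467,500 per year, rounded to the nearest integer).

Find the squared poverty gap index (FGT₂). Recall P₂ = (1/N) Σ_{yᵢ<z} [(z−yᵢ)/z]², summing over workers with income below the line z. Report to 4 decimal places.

0.1254

Incomes under z: KSh 85,000, KSh 110,000 (q = 2 of N = 10).
Gap ratios (z−y)/z: (467500−85000)/467500 = 0.8182; (467500−110000)/467500 = 0.7647.
Squared: 0.6694; 0.5848.
Sum = 1.254197; P₂ = 1.254197 / 10 = 0.1254.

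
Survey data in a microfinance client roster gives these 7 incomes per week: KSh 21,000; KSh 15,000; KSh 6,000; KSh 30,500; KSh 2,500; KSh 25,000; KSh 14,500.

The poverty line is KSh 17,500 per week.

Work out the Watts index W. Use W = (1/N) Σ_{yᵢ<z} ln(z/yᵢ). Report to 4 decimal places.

0.4798

Poor units: KSh 2,500, KSh 6,000, KSh 14,500, KSh 15,000 (q = 4 of N = 7).
Log shortfalls: ln(17500/2500) = 1.9459; ln(17500/6000) = 1.0704; ln(17500/14500) = 0.1881; ln(17500/15000) = 0.1542.
W = 3.358554 / 7 = 0.4798.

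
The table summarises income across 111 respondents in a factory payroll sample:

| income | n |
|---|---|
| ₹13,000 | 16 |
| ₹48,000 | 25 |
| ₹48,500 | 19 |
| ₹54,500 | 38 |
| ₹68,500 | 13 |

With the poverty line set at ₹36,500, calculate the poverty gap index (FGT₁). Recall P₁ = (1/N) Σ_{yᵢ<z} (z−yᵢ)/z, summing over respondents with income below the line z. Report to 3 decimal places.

Below the line: 16×₹13,000 (q = 16 of N = 111).
Relative gaps: (36500−13000)/36500 = 0.6438 (×16).
Σ = 10.301370. Dividing by the full population N = 111 gives P₁ = 0.093.

0.093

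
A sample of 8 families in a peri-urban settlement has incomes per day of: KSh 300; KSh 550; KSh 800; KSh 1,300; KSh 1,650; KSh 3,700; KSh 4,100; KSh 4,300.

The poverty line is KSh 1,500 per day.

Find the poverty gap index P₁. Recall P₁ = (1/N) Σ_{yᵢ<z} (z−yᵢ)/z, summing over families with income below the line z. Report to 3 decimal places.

Incomes under z: KSh 300, KSh 550, KSh 800, KSh 1,300 (q = 4 of N = 8).
Gap ratios (z−y)/z: (1500−300)/1500 = 0.8000; (1500−550)/1500 = 0.6333; (1500−800)/1500 = 0.4667; (1500−1300)/1500 = 0.1333.
Σ = 2.033333. Dividing by the full population N = 8 gives P₁ = 0.254.

0.254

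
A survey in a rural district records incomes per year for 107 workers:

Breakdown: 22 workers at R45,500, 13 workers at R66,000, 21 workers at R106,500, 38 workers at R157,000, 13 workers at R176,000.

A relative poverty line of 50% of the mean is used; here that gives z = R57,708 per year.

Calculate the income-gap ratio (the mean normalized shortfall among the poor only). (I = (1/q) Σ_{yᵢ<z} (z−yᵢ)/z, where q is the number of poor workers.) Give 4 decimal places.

0.2115

Incomes under z: 22×R45,500 (q = 22 of N = 107).
Shortfall ratios (z−y)/z: 0.2115 (×22); sum = 4.654051.
The income-gap ratio divides by q (the poor only): 4.654051 / 22 = 0.2115.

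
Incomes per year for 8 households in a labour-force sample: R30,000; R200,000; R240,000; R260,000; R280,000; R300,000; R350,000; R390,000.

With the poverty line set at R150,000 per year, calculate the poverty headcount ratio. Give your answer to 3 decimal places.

1 of the 8 households have income below R150,000.
H = 1/8 = 0.125.

0.125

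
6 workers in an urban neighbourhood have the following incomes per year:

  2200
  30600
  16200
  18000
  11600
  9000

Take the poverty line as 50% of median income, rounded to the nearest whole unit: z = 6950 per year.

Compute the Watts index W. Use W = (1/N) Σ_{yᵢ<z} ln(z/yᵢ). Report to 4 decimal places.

0.1917

Poor units: 2200 (q = 1 of N = 6).
Log gaps: ln(6950/2200) = 1.1503.
W = 1.150284 / 6 = 0.1917.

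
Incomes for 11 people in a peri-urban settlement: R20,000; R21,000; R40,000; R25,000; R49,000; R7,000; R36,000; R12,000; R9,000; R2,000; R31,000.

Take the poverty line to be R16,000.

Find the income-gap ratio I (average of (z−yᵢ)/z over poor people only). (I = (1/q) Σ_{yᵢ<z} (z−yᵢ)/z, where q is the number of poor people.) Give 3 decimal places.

Poor units: R2,000, R7,000, R9,000, R12,000 (q = 4 of N = 11).
Shortfall ratios (z−y)/z: 0.8750, 0.5625, 0.4375, 0.2500; sum = 2.125000.
I averages over the q = 4 poor units only: 2.125000 / 4 = 0.531.

0.531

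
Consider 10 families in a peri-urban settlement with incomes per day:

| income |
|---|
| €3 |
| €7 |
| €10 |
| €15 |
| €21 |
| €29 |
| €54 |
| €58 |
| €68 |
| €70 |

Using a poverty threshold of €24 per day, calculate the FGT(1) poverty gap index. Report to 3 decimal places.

0.267

Incomes under z: €3, €7, €10, €15, €21 (q = 5 of N = 10).
Relative gaps: (24−3)/24 = 0.8750; (24−7)/24 = 0.7083; (24−10)/24 = 0.5833; (24−15)/24 = 0.3750; (24−21)/24 = 0.1250.
Σ = 2.666667. Dividing by the full population N = 10 gives P₁ = 0.267.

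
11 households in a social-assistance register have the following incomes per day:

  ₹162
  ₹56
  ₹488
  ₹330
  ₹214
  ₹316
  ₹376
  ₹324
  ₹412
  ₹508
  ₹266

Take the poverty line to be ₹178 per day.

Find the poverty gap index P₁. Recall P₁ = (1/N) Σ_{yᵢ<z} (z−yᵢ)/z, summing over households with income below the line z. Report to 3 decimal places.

0.070

Incomes under z: ₹56, ₹162 (q = 2 of N = 11).
Shortfall ratios: (178−56)/178 = 0.6854; (178−162)/178 = 0.0899.
Sum of shortfalls = 0.775281; P₁ averages over all N: 0.775281 / 11 = 0.070.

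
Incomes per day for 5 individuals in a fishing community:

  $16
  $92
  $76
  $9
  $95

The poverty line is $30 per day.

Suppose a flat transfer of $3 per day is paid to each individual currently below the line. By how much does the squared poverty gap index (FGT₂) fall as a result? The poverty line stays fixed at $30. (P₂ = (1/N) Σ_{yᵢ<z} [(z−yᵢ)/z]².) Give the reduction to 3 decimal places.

0.043

Before: below the line — $9, $16; squared poverty gap index (FGT₂) = 0.14156.
After the $3 transfer: below the line — $12, $19; squared poverty gap index (FGT₂) = 0.09889.
Reduction = 0.14156 − 0.09889 = 0.043.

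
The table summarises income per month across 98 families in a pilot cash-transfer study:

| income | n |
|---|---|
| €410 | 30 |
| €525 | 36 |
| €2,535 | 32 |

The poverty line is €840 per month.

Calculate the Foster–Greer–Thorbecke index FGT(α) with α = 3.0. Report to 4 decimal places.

0.0604

Below z: 30×€410, 36×€525 (q = 66 of N = 98).
Gap ratios (z−y)/z: (840−410)/840 = 0.5119 (×30); (840−525)/840 = 0.3750 (×36).
Raised to α = 3.0: 0.13414 (×30); 0.05273 (×36).
Sum = 5.922723; FGT(3.0) = 5.922723 / 98 = 0.0604.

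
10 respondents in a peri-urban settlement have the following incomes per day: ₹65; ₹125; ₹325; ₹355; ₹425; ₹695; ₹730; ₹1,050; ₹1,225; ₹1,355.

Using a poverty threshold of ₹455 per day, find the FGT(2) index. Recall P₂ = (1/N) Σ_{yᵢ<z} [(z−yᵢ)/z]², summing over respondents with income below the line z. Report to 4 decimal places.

0.1395

Below z: ₹65, ₹125, ₹325, ₹355, ₹425 (q = 5 of N = 10).
Relative gaps: (455−65)/455 = 0.8571; (455−125)/455 = 0.7253; (455−325)/455 = 0.2857; (455−355)/455 = 0.2198; (455−425)/455 = 0.0659.
Squared: 0.7347; 0.5260; 0.0816; 0.0483; 0.0043.
Sum = 1.395001; P₂ = 1.395001 / 10 = 0.1395.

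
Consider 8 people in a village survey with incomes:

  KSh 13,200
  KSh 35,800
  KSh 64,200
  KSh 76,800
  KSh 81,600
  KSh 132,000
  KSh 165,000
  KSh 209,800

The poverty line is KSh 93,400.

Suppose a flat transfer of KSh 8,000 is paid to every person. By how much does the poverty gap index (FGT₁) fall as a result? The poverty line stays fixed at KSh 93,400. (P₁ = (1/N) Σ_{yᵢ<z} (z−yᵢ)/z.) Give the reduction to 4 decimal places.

Before: below the line — KSh 13,200, KSh 35,800, KSh 64,200, KSh 76,800, KSh 81,600; poverty gap index (FGT₁) = 0.261510.
After the KSh 8,000 transfer: below the line — KSh 21,200, KSh 43,800, KSh 72,200, KSh 84,800, KSh 89,600; poverty gap index (FGT₁) = 0.207976.
Reduction = 0.261510 − 0.207976 = 0.0535.

0.0535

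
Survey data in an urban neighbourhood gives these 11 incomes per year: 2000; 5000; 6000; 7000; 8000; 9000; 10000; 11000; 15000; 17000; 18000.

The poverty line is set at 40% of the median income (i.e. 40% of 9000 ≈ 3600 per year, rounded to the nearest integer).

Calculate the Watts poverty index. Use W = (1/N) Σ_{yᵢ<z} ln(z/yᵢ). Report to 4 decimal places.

0.0534

Incomes under z: 2000 (q = 1 of N = 11).
Log gaps: ln(3600/2000) = 0.5878.
W = 0.587787 / 11 = 0.0534.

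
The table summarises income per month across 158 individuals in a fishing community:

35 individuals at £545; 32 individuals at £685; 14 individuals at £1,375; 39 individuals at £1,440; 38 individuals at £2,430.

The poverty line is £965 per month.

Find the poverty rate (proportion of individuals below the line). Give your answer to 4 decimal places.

0.4241

67 of the 158 individuals have income below £965.
H = 67/158 = 0.4241.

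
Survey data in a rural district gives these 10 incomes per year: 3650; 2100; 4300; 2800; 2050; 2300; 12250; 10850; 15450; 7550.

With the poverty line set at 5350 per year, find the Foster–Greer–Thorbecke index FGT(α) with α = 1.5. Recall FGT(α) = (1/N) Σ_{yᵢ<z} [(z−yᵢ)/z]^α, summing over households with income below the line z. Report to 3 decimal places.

0.198

Poor units: 2050, 2100, 2300, 2800, 3650, 4300 (q = 6 of N = 10).
Gap ratios (z−y)/z: (5350−2050)/5350 = 0.6168; (5350−2100)/5350 = 0.6075; (5350−2300)/5350 = 0.5701; (5350−2800)/5350 = 0.4766; (5350−3650)/5350 = 0.3178; (5350−4300)/5350 = 0.1963.
Raised to α = 1.5: 0.48444; 0.47347; 0.43045; 0.32906; 0.17912; 0.08695.
Sum = 1.983488; FGT(1.5) = 1.983488 / 10 = 0.198.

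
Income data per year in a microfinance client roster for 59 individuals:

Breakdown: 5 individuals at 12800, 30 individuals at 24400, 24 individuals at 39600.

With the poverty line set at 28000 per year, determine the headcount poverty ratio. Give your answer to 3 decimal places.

35 of the 59 individuals have income below 28000.
H = 35/59 = 0.593.

0.593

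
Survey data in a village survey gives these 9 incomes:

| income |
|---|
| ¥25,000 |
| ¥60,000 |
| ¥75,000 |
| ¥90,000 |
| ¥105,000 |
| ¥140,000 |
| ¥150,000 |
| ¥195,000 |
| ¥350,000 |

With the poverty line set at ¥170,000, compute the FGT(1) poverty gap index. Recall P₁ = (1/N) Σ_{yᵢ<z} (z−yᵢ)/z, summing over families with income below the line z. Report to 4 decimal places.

Below z: ¥25,000, ¥60,000, ¥75,000, ¥90,000, ¥105,000, ¥140,000, ¥150,000 (q = 7 of N = 9).
Shortfall ratios: (170000−25000)/170000 = 0.8529; (170000−60000)/170000 = 0.6471; (170000−75000)/170000 = 0.5588; (170000−90000)/170000 = 0.4706; (170000−105000)/170000 = 0.3824; (170000−140000)/170000 = 0.1765; (170000−150000)/170000 = 0.1176.
Sum of shortfalls = 3.205882; P₁ averages over all N: 3.205882 / 9 = 0.3562.

0.3562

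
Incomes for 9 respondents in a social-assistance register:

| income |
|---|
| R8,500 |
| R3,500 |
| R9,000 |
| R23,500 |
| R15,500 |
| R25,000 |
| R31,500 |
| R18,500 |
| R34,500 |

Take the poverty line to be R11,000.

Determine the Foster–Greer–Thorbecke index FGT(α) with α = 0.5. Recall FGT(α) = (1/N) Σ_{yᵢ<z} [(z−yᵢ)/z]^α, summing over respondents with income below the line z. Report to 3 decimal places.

0.192

Below z: R3,500, R8,500, R9,000 (q = 3 of N = 9).
Relative gaps: (11000−3500)/11000 = 0.6818; (11000−8500)/11000 = 0.2273; (11000−9000)/11000 = 0.1818.
Raised to α = 0.5: 0.82572; 0.47673; 0.42640.
Sum = 1.728856; FGT(0.5) = 1.728856 / 9 = 0.192.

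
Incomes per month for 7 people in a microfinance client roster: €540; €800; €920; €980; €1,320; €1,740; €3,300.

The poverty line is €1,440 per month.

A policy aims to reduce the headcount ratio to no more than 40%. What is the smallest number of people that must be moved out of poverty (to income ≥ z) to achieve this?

3

Currently q = 5 of N = 7 are below the line (H = 0.714).
A headcount ratio of at most 40% allows at most ⌊0.40 × 7⌋ = 2 poor people.
So at least 5 − 2 = 3 must be lifted.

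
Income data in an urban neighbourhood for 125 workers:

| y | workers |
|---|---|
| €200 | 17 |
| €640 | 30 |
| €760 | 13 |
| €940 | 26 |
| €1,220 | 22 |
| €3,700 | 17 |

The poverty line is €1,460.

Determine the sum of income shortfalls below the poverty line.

€73,920

Poor units: 17×€200, 30×€640, 13×€760, 26×€940, 22×€1,220 (q = 108 of N = 125).
Individual gaps: 17×(1460−200) = 21420; 30×(1460−640) = 24600; 13×(1460−760) = 9100; 26×(1460−940) = 13520; 22×(1460−1220) = 5280.
Aggregate gap = €73,920.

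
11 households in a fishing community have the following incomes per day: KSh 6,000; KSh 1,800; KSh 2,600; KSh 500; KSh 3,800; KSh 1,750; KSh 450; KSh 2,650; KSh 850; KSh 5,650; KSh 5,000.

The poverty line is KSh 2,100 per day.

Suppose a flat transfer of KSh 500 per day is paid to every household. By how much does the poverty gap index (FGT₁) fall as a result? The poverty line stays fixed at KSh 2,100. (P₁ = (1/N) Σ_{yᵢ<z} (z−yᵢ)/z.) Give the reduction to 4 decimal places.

Before: below the line — KSh 450, KSh 500, KSh 850, KSh 1,750, KSh 1,800; poverty gap index (FGT₁) = 0.222944.
After the KSh 500 transfer: below the line — KSh 950, KSh 1,000, KSh 1,350; poverty gap index (FGT₁) = 0.129870.
Reduction = 0.222944 − 0.129870 = 0.0931.

0.0931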